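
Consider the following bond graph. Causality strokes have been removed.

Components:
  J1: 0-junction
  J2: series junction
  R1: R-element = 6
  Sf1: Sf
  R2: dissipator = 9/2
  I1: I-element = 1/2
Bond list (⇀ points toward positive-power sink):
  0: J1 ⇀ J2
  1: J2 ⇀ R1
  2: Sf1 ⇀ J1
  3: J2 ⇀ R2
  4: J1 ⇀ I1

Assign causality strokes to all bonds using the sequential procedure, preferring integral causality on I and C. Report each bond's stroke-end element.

#2 →Sf1  (Sf1: flow source, stroke at near end)
#4 →I1  (I1 integral (f out))
#0 →J1  (J1 needs exactly one e-in)
#1 →J2  (1-jn J2 has f-setter on 0)
#3 →J2  (J2 flow already set via bond 0)

β0 stroke at J1
β1 stroke at J2
β2 stroke at Sf1
β3 stroke at J2
β4 stroke at I1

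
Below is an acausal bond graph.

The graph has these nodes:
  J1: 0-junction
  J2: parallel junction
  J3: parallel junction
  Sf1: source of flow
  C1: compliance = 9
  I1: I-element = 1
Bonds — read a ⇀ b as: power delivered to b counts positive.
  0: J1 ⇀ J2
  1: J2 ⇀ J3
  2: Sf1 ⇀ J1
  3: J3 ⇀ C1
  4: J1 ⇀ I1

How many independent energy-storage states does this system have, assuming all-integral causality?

b2 |Sf1  (source Sf1 imposes f)
b3 |J3  (C1 integral (e out))
b1 |J2  (common-e at J3 fixed by 3)
b0 |J1  (common-e at J2 fixed by 1)
b4 |I1  (J1: bond 0 brought effort, rest push out)

2  (C1, I1 all integral)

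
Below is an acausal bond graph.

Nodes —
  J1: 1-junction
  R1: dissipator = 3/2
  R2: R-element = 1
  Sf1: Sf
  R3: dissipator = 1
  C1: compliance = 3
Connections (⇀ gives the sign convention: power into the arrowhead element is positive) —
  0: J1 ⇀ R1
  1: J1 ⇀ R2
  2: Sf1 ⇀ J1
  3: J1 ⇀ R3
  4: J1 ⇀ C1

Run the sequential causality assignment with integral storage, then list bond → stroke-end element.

#2 stroke at Sf1  (Sf1 (Sf) sets flow on bond)
#0 stroke at J1  (J1 flow already set via bond 2)
#1 stroke at J1  (common-f at J1 fixed by 2)
#3 stroke at J1  (J1: bond 2 brought flow, rest push out)
#4 stroke at J1  (J1: bond 2 brought flow, rest push out)

β0 stroke at J1
β1 stroke at J1
β2 stroke at Sf1
β3 stroke at J1
β4 stroke at J1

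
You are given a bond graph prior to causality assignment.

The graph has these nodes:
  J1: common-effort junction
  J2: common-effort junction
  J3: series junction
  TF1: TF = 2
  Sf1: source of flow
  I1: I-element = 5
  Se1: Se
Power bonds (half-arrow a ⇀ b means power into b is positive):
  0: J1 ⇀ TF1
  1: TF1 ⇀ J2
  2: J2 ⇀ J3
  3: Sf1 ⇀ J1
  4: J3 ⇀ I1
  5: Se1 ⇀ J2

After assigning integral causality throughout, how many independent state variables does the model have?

β3 stroke→Sf1  (Sf1: flow source, stroke at near end)
β5 stroke→J2  (Se1 fixes effort; stroke away)
β0 stroke→J1  (J1 needs exactly one e-in)
β1 stroke→TF1  (J2: bond 5 brought effort, rest push out)
β2 stroke→J3  (J2 effort already set via bond 5)
β4 stroke→I1  (J3: last free bond brings flow in)

1  (I1 all integral)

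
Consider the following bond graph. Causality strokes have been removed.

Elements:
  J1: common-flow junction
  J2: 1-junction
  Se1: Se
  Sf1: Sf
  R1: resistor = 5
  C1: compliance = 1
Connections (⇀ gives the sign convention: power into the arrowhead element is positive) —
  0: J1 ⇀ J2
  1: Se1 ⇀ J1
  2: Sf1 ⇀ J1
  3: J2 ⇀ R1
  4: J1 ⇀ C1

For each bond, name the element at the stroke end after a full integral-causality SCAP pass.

bond 1 stroke→J1  (source Se1 imposes e)
bond 2 stroke→Sf1  (Sf1: flow source, stroke at near end)
bond 0 stroke→J1  (common-f at J1 fixed by 2)
bond 4 stroke→J1  (J1: bond 2 brought flow, rest push out)
bond 3 stroke→J2  (J2 flow already set via bond 0)

β0 stroke→J1
β1 stroke→J1
β2 stroke→Sf1
β3 stroke→J2
β4 stroke→J1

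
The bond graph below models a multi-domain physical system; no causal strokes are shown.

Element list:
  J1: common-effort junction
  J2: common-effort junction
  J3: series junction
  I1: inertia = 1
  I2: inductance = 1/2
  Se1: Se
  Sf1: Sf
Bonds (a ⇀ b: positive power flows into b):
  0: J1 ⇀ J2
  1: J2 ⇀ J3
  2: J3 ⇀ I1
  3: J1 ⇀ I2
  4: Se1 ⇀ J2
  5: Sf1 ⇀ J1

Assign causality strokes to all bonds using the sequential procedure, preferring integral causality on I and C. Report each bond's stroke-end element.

bond 4 →J2  (source Se1 imposes e)
bond 5 →Sf1  (Sf1 fixes flow; stroke at Sf1)
bond 0 →J1  (J2 effort already set via bond 4)
bond 1 →J3  (J2 effort already set via bond 4)
bond 2 →I1  (closing 1-jn rule on J3)
bond 3 →I2  (common-e at J1 fixed by 0)

b0 |J1
b1 |J3
b2 |I1
b3 |I2
b4 |J2
b5 |Sf1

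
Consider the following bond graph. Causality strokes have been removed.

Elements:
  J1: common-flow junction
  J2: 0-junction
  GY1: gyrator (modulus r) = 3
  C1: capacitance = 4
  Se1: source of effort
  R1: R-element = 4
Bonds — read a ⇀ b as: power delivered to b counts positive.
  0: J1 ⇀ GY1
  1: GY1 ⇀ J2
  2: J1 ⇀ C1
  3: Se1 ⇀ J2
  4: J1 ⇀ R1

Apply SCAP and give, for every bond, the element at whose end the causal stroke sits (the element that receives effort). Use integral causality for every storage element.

#3 →J2  (Se1: effort source, stroke at far end)
#1 →GY1  (J2 effort already set via bond 3)
#0 →GY1  (GY1 both-in/both-out from 1)
#2 →J1  (J1: bond 0 brought flow, rest push out)
#4 →J1  (1-jn J1 has f-setter on 0)

b0 stroke→GY1
b1 stroke→GY1
b2 stroke→J1
b3 stroke→J2
b4 stroke→J1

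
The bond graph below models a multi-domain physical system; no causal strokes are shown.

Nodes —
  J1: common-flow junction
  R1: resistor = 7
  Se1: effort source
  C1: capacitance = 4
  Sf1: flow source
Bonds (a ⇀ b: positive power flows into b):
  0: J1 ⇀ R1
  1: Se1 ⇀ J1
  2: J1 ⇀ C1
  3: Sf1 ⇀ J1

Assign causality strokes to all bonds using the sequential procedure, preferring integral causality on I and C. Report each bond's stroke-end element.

#0 |J1
#1 |J1
#2 |J1
#3 |Sf1

β1 stroke at J1  (Se1 fixes effort; stroke away)
β3 stroke at Sf1  (Sf1 fixes flow; stroke at Sf1)
β0 stroke at J1  (1-jn J1 has f-setter on 3)
β2 stroke at J1  (common-f at J1 fixed by 3)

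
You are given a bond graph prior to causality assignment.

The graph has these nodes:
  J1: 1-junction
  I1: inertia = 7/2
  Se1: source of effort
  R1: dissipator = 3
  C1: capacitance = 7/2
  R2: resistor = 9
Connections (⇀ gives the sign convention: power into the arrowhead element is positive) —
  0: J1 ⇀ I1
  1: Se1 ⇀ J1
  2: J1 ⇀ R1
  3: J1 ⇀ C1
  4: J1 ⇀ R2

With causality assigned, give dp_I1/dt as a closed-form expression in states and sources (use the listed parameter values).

b1 stroke→J1  (source Se1 imposes e)
b0 stroke→I1  (prefer integral on I1)
b2 stroke→J1  (1-jn J1 has f-setter on 0)
b3 stroke→J1  (common-f at J1 fixed by 0)
b4 stroke→J1  (J1 flow already set via bond 0)

dp_I1/dt = E_Se1 - 24*p_I1/7 - 2*q_C1/7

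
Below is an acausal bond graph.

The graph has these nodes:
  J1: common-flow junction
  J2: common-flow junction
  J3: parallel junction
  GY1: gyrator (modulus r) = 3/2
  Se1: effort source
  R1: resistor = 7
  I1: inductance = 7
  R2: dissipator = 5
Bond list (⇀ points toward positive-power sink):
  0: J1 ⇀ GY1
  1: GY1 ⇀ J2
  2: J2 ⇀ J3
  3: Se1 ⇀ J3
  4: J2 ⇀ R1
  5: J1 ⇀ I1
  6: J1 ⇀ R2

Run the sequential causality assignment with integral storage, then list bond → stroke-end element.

#3 stroke at J3  (Se1 fixes effort; stroke away)
#2 stroke at J2  (0-jn J3 has e-setter on 3)
#5 stroke at I1  (I1: I, integral causality)
#0 stroke at J1  (J1 flow already set via bond 5)
#6 stroke at J1  (1-jn J1 has f-setter on 5)
#1 stroke at J2  (GY GY1: same side as bond 0)
#4 stroke at R1  (closing 1-jn rule on J2)

bond 0 stroke at J1
bond 1 stroke at J2
bond 2 stroke at J2
bond 3 stroke at J3
bond 4 stroke at R1
bond 5 stroke at I1
bond 6 stroke at J1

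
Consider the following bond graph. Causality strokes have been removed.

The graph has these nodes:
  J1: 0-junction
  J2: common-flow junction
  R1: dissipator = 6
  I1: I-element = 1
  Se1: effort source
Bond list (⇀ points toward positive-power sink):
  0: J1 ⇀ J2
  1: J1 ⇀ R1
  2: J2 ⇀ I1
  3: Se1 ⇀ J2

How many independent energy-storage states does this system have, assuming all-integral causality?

1  (I1 all integral)

b3 |J2  (Se1: effort source, stroke at far end)
b2 |I1  (prefer integral on I1)
b0 |J2  (J2 flow already set via bond 2)
b1 |J1  (closing 0-jn rule on J1)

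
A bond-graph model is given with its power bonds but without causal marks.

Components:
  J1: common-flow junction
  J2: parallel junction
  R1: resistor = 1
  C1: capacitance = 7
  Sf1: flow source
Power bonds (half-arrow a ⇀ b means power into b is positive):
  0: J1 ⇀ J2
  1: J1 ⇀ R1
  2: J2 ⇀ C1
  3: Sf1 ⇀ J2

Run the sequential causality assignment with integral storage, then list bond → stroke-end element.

bond 3 |Sf1  (Sf1 (Sf) sets flow on bond)
bond 2 |J2  (prefer integral on C1)
bond 0 |J1  (J2 effort already set via bond 2)
bond 1 |R1  (J1 needs exactly one f-in)

b0 |J1
b1 |R1
b2 |J2
b3 |Sf1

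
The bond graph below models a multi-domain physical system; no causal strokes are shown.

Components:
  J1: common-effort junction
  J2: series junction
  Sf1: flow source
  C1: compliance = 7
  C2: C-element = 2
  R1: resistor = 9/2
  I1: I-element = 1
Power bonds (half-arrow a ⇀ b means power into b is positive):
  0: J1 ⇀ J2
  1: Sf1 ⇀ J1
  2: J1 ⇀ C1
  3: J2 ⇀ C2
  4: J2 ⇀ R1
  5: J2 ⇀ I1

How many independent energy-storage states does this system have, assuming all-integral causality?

β1 →Sf1  (Sf1 fixes flow; stroke at Sf1)
β2 →J1  (prefer integral on C1)
β0 →J2  (J1 effort already set via bond 2)
β3 →J2  (prefer integral on C2)
β5 →I1  (I1 outputs flow p/I1)
β4 →J2  (J2 flow already set via bond 5)

3  (C1, C2, I1 all integral)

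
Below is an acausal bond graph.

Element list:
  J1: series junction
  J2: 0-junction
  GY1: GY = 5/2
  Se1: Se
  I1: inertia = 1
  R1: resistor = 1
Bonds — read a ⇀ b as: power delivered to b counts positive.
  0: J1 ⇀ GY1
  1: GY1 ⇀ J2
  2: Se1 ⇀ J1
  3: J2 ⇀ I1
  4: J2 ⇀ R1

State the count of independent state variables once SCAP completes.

1  (I1 all integral)

β2 →J1  (Se1: effort source, stroke at far end)
β0 →GY1  (only one flow-in slot at J1)
β1 →GY1  (GY1 both-in/both-out from 0)
β3 →I1  (prefer integral on I1)
β4 →J2  (J2 needs exactly one e-in)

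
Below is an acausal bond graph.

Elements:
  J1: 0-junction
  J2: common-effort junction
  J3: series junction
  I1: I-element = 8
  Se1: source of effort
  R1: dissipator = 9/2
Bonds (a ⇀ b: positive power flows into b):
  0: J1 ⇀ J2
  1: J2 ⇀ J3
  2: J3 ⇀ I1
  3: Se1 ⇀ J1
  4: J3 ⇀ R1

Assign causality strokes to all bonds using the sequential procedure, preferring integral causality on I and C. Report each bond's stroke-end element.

bond 3 stroke at J1  (Se1: effort source, stroke at far end)
bond 0 stroke at J2  (J1: bond 3 brought effort, rest push out)
bond 1 stroke at J3  (J2: bond 0 brought effort, rest push out)
bond 2 stroke at I1  (I1 outputs flow p/I1)
bond 4 stroke at J3  (J3: bond 2 brought flow, rest push out)

bond 0 →J2
bond 1 →J3
bond 2 →I1
bond 3 →J1
bond 4 →J3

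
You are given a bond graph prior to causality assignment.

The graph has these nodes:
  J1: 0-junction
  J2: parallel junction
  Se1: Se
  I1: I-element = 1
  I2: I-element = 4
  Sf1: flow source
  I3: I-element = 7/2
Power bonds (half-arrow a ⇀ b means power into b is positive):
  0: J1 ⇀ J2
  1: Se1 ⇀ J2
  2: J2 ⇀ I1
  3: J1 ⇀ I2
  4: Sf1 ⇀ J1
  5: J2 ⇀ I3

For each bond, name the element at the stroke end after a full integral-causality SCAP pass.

β0 stroke→J1
β1 stroke→J2
β2 stroke→I1
β3 stroke→I2
β4 stroke→Sf1
β5 stroke→I3

β1 stroke at J2  (Se1: effort source, stroke at far end)
β4 stroke at Sf1  (Sf1 (Sf) sets flow on bond)
β0 stroke at J1  (common-e at J2 fixed by 1)
β2 stroke at I1  (J2 effort already set via bond 1)
β5 stroke at I3  (J2 effort already set via bond 1)
β3 stroke at I2  (J1: bond 0 brought effort, rest push out)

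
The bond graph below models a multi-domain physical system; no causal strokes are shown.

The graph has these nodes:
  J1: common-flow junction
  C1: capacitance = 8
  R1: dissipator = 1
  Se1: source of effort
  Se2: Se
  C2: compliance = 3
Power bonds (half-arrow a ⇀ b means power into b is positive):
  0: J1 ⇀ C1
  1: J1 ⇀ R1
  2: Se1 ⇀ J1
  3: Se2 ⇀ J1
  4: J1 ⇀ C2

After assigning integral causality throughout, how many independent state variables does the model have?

2  (C1, C2 all integral)

#2 →J1  (source Se1 imposes e)
#3 →J1  (Se2 fixes effort; stroke away)
#0 →J1  (C1 outputs effort q/C1)
#4 →J1  (prefer integral on C2)
#1 →R1  (J1: last free bond brings flow in)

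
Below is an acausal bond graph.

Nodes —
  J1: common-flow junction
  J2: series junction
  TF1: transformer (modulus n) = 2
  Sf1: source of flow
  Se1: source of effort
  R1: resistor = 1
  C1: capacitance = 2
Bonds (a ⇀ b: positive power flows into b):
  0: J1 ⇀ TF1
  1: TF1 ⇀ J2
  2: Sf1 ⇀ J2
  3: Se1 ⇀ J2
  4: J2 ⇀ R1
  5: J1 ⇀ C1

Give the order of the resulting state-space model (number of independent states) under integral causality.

β2 stroke→Sf1  (Sf1 (Sf) sets flow on bond)
β3 stroke→J2  (source Se1 imposes e)
β1 stroke→J2  (J2 flow already set via bond 2)
β4 stroke→J2  (1-jn J2 has f-setter on 2)
β0 stroke→TF1  (TF1: transformer flips bond 1)
β5 stroke→J1  (J1: bond 0 brought flow, rest push out)

1  (C1 all integral)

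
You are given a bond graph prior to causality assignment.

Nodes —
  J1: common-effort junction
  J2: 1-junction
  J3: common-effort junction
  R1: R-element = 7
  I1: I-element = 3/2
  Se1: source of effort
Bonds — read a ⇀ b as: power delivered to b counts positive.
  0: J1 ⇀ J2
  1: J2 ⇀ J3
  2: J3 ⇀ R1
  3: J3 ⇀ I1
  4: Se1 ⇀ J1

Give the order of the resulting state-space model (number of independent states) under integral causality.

1  (I1 all integral)

bond 4 |J1  (Se1 fixes effort; stroke away)
bond 0 |J2  (common-e at J1 fixed by 4)
bond 1 |J3  (J2 needs exactly one f-in)
bond 2 |R1  (J3: bond 1 brought effort, rest push out)
bond 3 |I1  (common-e at J3 fixed by 1)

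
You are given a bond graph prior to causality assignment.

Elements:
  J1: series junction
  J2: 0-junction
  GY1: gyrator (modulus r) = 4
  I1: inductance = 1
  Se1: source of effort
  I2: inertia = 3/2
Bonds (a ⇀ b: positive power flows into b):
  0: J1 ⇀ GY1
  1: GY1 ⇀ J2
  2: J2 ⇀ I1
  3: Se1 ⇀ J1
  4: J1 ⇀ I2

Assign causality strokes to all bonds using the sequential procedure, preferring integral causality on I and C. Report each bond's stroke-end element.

#0 stroke→J1
#1 stroke→J2
#2 stroke→I1
#3 stroke→J1
#4 stroke→I2

β3 |J1  (source Se1 imposes e)
β2 |I1  (I1 integral (f out))
β1 |J2  (closing 0-jn rule on J2)
β0 |J1  (GY1: gyrator matches bond 1)
β4 |I2  (closing 1-jn rule on J1)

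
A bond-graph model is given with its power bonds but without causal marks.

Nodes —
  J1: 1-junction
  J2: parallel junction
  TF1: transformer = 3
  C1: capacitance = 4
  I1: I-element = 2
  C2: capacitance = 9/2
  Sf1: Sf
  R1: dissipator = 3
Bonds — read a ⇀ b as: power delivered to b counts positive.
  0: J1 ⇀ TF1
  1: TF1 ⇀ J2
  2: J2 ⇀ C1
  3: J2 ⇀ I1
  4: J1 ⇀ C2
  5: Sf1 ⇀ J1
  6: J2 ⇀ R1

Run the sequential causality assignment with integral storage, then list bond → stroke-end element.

b0 |J1
b1 |TF1
b2 |J2
b3 |I1
b4 |J1
b5 |Sf1
b6 |R1

β5 stroke→Sf1  (Sf1 (Sf) sets flow on bond)
β0 stroke→J1  (J1: bond 5 brought flow, rest push out)
β4 stroke→J1  (J1 flow already set via bond 5)
β1 stroke→TF1  (TF1: transformer flips bond 0)
β2 stroke→J2  (C1 outputs effort q/C1)
β3 stroke→I1  (0-jn J2 has e-setter on 2)
β6 stroke→R1  (J2 effort already set via bond 2)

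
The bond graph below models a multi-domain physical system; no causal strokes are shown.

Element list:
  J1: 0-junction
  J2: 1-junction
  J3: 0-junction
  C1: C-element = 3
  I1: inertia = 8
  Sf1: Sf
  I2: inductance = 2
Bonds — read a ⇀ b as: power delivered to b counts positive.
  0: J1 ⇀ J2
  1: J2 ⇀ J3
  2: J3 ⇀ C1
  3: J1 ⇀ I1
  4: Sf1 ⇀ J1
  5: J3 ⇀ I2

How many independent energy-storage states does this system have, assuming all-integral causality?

β4 →Sf1  (Sf1: flow source, stroke at near end)
β2 →J3  (C1 outputs effort q/C1)
β1 →J2  (J3: bond 2 brought effort, rest push out)
β5 →I2  (J3: bond 2 brought effort, rest push out)
β0 →J1  (J2: last free bond brings flow in)
β3 →I1  (J1 effort already set via bond 0)

3  (C1, I1, I2 all integral)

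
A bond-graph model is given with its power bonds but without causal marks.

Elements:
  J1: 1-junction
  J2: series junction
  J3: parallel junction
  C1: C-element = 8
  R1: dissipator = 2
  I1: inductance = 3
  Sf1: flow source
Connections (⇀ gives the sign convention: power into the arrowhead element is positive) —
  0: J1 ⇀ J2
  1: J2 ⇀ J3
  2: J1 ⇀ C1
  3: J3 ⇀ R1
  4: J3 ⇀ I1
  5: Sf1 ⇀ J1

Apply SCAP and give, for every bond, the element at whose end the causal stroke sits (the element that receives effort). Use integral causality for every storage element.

b0 stroke→J1
b1 stroke→J2
b2 stroke→J1
b3 stroke→J3
b4 stroke→I1
b5 stroke→Sf1

b5 stroke→Sf1  (source Sf1 imposes f)
b0 stroke→J1  (J1 flow already set via bond 5)
b2 stroke→J1  (1-jn J1 has f-setter on 5)
b1 stroke→J2  (J2 flow already set via bond 0)
b4 stroke→I1  (I1 integral (f out))
b3 stroke→J3  (J3: last free bond brings effort in)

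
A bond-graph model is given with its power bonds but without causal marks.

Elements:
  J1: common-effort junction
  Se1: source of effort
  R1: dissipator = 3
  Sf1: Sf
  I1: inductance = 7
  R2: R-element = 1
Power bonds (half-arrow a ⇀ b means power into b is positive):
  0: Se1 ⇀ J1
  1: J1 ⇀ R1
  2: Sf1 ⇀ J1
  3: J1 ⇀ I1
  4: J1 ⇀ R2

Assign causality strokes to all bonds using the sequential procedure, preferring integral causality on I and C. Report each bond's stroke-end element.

β0 stroke at J1  (source Se1 imposes e)
β2 stroke at Sf1  (Sf1: flow source, stroke at near end)
β1 stroke at R1  (common-e at J1 fixed by 0)
β3 stroke at I1  (common-e at J1 fixed by 0)
β4 stroke at R2  (common-e at J1 fixed by 0)

bond 0 stroke→J1
bond 1 stroke→R1
bond 2 stroke→Sf1
bond 3 stroke→I1
bond 4 stroke→R2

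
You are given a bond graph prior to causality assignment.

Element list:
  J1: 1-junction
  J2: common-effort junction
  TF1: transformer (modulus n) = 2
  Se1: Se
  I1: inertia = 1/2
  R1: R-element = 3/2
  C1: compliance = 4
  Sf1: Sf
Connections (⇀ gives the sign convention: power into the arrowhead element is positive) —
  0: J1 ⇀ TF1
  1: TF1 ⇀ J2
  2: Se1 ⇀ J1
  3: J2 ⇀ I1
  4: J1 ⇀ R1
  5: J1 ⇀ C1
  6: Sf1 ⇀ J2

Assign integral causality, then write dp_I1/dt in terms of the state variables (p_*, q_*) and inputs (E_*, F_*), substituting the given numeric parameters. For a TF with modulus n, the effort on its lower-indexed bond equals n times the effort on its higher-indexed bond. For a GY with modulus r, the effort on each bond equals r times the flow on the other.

dp_I1/dt = E_Se1/2 + 3*F_Sf1/8 - 3*p_I1/4 - q_C1/8

#2 stroke at J1  (source Se1 imposes e)
#6 stroke at Sf1  (source Sf1 imposes f)
#3 stroke at I1  (I1 outputs flow p/I1)
#1 stroke at J2  (J2: last free bond brings effort in)
#0 stroke at TF1  (TF TF1: opposite of bond 1)
#4 stroke at J1  (1-jn J1 has f-setter on 0)
#5 stroke at J1  (1-jn J1 has f-setter on 0)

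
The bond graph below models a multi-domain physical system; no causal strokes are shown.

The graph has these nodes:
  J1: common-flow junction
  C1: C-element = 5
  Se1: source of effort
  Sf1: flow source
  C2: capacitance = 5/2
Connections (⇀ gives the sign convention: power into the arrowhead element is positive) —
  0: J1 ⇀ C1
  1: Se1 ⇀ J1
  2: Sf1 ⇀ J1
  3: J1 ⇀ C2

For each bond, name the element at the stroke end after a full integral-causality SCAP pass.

b0 stroke→J1
b1 stroke→J1
b2 stroke→Sf1
b3 stroke→J1

β1 stroke→J1  (source Se1 imposes e)
β2 stroke→Sf1  (source Sf1 imposes f)
β0 stroke→J1  (J1: bond 2 brought flow, rest push out)
β3 stroke→J1  (J1: bond 2 brought flow, rest push out)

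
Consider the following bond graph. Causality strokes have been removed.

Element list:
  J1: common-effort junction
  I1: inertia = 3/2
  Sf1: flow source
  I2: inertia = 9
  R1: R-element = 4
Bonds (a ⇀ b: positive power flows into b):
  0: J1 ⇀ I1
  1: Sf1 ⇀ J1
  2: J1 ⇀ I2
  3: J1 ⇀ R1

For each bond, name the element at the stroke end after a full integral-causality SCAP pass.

β0 |I1
β1 |Sf1
β2 |I2
β3 |J1

b1 |Sf1  (Sf1 fixes flow; stroke at Sf1)
b0 |I1  (prefer integral on I1)
b2 |I2  (I2: I, integral causality)
b3 |J1  (closing 0-jn rule on J1)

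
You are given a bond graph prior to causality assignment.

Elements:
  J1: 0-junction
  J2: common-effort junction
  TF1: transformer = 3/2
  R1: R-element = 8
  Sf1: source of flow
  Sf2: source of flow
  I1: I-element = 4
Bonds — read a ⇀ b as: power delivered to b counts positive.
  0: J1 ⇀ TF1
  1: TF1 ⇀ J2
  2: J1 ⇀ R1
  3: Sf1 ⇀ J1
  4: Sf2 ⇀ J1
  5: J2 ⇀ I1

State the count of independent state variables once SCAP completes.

1  (I1 all integral)

β3 |Sf1  (Sf1: flow source, stroke at near end)
β4 |Sf2  (Sf2 fixes flow; stroke at Sf2)
β5 |I1  (I1 integral (f out))
β1 |J2  (closing 0-jn rule on J2)
β0 |TF1  (through TF1, causality passes straight; one stroke at TF1)
β2 |J1  (J1 needs exactly one e-in)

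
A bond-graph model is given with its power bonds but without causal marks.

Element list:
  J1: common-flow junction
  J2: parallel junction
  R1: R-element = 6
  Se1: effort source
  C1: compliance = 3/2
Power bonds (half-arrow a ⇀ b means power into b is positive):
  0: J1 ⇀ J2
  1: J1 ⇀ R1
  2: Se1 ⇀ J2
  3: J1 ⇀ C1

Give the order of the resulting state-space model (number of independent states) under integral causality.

1  (C1 all integral)

#2 |J2  (Se1 fixes effort; stroke away)
#0 |J1  (J2: bond 2 brought effort, rest push out)
#3 |J1  (C1 outputs effort q/C1)
#1 |R1  (J1 needs exactly one f-in)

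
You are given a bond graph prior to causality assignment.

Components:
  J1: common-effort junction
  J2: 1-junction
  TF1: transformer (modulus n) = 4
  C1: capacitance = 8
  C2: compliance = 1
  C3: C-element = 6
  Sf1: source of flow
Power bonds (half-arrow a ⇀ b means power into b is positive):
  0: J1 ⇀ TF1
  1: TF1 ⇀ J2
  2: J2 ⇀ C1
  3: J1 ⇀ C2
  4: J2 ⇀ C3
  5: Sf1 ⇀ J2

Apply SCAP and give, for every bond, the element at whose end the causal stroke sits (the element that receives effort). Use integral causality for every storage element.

b0 stroke→TF1
b1 stroke→J2
b2 stroke→J2
b3 stroke→J1
b4 stroke→J2
b5 stroke→Sf1

b5 |Sf1  (Sf1 fixes flow; stroke at Sf1)
b1 |J2  (J2: bond 5 brought flow, rest push out)
b2 |J2  (common-f at J2 fixed by 5)
b4 |J2  (common-f at J2 fixed by 5)
b0 |TF1  (TF1 one-in-one-out from 1)
b3 |J1  (J1: last free bond brings effort in)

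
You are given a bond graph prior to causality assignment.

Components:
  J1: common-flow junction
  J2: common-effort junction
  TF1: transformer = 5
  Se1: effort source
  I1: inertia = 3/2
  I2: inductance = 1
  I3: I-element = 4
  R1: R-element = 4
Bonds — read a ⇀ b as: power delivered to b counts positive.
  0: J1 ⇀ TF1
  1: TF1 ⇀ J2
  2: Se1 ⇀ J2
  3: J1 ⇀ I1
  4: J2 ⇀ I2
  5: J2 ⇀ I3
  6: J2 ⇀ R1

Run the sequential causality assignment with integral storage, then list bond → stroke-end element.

#0 →J1
#1 →TF1
#2 →J2
#3 →I1
#4 →I2
#5 →I3
#6 →R1

b2 stroke at J2  (source Se1 imposes e)
b1 stroke at TF1  (common-e at J2 fixed by 2)
b4 stroke at I2  (common-e at J2 fixed by 2)
b5 stroke at I3  (J2: bond 2 brought effort, rest push out)
b6 stroke at R1  (J2 effort already set via bond 2)
b0 stroke at J1  (through TF1, causality passes straight; one stroke at TF1)
b3 stroke at I1  (closing 1-jn rule on J1)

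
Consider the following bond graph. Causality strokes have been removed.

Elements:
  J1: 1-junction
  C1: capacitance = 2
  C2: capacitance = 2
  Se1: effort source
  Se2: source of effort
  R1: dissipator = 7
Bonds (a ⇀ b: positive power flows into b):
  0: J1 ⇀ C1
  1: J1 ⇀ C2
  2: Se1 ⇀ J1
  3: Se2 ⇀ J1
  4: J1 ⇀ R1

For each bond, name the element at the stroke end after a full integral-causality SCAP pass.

b2 stroke at J1  (source Se1 imposes e)
b3 stroke at J1  (Se2 (Se) sets effort on bond)
b0 stroke at J1  (C1: C, integral causality)
b1 stroke at J1  (C2 integral (e out))
b4 stroke at R1  (J1 needs exactly one f-in)

#0 stroke→J1
#1 stroke→J1
#2 stroke→J1
#3 stroke→J1
#4 stroke→R1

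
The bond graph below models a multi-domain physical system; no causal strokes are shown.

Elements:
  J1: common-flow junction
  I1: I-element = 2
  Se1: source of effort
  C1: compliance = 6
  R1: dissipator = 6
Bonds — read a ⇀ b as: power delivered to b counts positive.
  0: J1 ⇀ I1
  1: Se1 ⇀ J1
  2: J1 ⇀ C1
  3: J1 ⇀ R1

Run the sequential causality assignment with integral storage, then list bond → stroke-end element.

β1 →J1  (Se1: effort source, stroke at far end)
β0 →I1  (I1 integral (f out))
β2 →J1  (J1: bond 0 brought flow, rest push out)
β3 →J1  (common-f at J1 fixed by 0)

bond 0 stroke at I1
bond 1 stroke at J1
bond 2 stroke at J1
bond 3 stroke at J1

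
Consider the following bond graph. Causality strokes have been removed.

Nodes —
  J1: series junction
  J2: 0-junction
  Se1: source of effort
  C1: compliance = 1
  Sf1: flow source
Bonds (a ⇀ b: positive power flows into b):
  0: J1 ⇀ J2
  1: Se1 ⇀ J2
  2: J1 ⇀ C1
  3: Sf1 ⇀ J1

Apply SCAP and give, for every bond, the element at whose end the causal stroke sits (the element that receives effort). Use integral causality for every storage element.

b1 →J2  (source Se1 imposes e)
b3 →Sf1  (Sf1 fixes flow; stroke at Sf1)
b0 →J1  (common-f at J1 fixed by 3)
b2 →J1  (1-jn J1 has f-setter on 3)

#0 |J1
#1 |J2
#2 |J1
#3 |Sf1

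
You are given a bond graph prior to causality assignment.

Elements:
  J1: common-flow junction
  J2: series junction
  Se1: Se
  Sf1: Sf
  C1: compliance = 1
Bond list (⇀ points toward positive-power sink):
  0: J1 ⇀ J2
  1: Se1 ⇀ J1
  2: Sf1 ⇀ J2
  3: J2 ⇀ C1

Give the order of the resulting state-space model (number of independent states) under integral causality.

β1 stroke at J1  (source Se1 imposes e)
β2 stroke at Sf1  (Sf1 fixes flow; stroke at Sf1)
β0 stroke at J2  (closing 1-jn rule on J1)
β3 stroke at J2  (J2: bond 2 brought flow, rest push out)

1  (C1 all integral)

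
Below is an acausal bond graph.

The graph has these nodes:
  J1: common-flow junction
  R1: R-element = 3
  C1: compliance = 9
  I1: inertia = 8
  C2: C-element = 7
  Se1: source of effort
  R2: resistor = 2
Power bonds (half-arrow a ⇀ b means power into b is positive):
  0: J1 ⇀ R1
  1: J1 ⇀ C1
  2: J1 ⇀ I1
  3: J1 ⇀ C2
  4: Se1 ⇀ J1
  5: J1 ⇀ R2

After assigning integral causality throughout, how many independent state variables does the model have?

3  (C1, C2, I1 all integral)

#4 |J1  (Se1 (Se) sets effort on bond)
#1 |J1  (prefer integral on C1)
#2 |I1  (I1: I, integral causality)
#0 |J1  (J1 flow already set via bond 2)
#3 |J1  (J1 flow already set via bond 2)
#5 |J1  (J1 flow already set via bond 2)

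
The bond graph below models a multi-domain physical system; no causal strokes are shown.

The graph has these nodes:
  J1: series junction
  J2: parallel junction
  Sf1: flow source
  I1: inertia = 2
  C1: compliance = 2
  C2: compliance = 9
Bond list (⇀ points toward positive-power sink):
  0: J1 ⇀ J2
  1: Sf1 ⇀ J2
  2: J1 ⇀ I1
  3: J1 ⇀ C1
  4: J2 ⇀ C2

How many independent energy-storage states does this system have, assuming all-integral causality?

3  (C1, C2, I1 all integral)

#1 |Sf1  (Sf1 fixes flow; stroke at Sf1)
#2 |I1  (I1: I, integral causality)
#0 |J1  (J1: bond 2 brought flow, rest push out)
#3 |J1  (J1: bond 2 brought flow, rest push out)
#4 |J2  (only one effort-in slot at J2)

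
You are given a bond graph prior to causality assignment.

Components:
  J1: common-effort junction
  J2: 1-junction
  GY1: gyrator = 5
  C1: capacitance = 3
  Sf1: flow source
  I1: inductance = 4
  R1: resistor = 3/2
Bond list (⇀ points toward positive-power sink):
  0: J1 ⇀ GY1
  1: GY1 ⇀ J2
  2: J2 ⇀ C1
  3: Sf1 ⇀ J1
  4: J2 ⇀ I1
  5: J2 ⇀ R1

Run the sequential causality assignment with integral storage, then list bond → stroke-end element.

b3 →Sf1  (source Sf1 imposes f)
b0 →J1  (only one effort-in slot at J1)
b1 →J2  (GY1: gyrator matches bond 0)
b2 →J2  (prefer integral on C1)
b4 →I1  (I1 integral (f out))
b5 →J2  (J2 flow already set via bond 4)

b0 stroke→J1
b1 stroke→J2
b2 stroke→J2
b3 stroke→Sf1
b4 stroke→I1
b5 stroke→J2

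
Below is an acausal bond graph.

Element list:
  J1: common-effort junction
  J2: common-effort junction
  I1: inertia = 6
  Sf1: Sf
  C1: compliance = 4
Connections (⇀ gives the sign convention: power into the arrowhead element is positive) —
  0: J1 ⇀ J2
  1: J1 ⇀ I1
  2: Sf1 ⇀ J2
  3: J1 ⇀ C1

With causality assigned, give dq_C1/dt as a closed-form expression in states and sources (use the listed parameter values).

#2 |Sf1  (Sf1 (Sf) sets flow on bond)
#0 |J2  (only one effort-in slot at J2)
#1 |I1  (I1 outputs flow p/I1)
#3 |J1  (J1 needs exactly one e-in)

dq_C1/dt = F_Sf1 - p_I1/6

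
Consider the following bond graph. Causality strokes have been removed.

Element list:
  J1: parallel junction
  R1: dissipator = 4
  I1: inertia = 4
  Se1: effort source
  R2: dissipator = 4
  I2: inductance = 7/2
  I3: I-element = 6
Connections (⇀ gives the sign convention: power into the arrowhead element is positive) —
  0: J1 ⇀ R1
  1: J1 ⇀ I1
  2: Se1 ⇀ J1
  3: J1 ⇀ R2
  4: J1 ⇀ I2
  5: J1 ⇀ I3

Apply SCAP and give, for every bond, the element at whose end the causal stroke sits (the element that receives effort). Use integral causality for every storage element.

#2 stroke→J1  (source Se1 imposes e)
#0 stroke→R1  (0-jn J1 has e-setter on 2)
#1 stroke→I1  (J1: bond 2 brought effort, rest push out)
#3 stroke→R2  (0-jn J1 has e-setter on 2)
#4 stroke→I2  (J1 effort already set via bond 2)
#5 stroke→I3  (0-jn J1 has e-setter on 2)

β0 →R1
β1 →I1
β2 →J1
β3 →R2
β4 →I2
β5 →I3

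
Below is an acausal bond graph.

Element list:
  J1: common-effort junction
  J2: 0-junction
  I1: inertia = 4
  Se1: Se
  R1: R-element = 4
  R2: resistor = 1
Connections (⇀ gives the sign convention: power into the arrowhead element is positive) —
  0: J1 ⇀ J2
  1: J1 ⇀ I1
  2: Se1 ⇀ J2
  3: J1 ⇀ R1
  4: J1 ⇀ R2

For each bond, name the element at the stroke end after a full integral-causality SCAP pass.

b0 |J1
b1 |I1
b2 |J2
b3 |R1
b4 |R2

#2 stroke at J2  (Se1 fixes effort; stroke away)
#0 stroke at J1  (J2 effort already set via bond 2)
#1 stroke at I1  (0-jn J1 has e-setter on 0)
#3 stroke at R1  (common-e at J1 fixed by 0)
#4 stroke at R2  (common-e at J1 fixed by 0)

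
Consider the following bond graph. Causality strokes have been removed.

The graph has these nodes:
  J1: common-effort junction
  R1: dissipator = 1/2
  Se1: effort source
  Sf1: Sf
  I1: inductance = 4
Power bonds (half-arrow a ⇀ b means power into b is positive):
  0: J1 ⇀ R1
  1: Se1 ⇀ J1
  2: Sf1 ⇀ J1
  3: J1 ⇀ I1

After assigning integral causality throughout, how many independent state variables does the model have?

bond 1 →J1  (Se1 (Se) sets effort on bond)
bond 2 →Sf1  (Sf1: flow source, stroke at near end)
bond 0 →R1  (common-e at J1 fixed by 1)
bond 3 →I1  (J1: bond 1 brought effort, rest push out)

1  (I1 all integral)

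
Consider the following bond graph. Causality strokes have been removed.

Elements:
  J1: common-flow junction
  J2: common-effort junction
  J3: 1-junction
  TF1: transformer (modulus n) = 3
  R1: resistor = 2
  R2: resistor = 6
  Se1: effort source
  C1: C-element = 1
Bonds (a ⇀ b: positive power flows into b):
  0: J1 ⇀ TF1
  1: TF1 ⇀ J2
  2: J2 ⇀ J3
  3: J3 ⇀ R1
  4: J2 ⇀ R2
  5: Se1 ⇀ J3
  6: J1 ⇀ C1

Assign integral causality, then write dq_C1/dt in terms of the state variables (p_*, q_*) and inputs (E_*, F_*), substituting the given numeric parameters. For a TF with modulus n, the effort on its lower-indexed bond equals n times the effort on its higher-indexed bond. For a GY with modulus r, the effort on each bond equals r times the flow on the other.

dq_C1/dt = E_Se1/6 - 2*q_C1/27

b5 |J3  (source Se1 imposes e)
b6 |J1  (C1: C, integral causality)
b0 |TF1  (J1 needs exactly one f-in)
b1 |J2  (through TF1, causality passes straight; one stroke at TF1)
b2 |J3  (common-e at J2 fixed by 1)
b4 |R2  (J2 effort already set via bond 1)
b3 |R1  (J3 needs exactly one f-in)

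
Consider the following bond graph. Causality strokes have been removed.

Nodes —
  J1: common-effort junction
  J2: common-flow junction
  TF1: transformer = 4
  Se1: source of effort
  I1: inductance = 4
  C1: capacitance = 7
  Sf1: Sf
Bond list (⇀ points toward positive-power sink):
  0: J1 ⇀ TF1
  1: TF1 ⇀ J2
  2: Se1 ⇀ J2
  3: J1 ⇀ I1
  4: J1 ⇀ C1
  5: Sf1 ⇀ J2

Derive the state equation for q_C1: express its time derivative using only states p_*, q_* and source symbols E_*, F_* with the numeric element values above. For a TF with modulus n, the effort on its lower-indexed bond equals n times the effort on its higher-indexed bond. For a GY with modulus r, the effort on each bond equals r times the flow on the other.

β2 stroke→J2  (Se1: effort source, stroke at far end)
β5 stroke→Sf1  (Sf1: flow source, stroke at near end)
β1 stroke→J2  (1-jn J2 has f-setter on 5)
β0 stroke→TF1  (TF TF1: opposite of bond 1)
β3 stroke→I1  (I1 integral (f out))
β4 stroke→J1  (only one effort-in slot at J1)

dq_C1/dt = -F_Sf1/4 - p_I1/4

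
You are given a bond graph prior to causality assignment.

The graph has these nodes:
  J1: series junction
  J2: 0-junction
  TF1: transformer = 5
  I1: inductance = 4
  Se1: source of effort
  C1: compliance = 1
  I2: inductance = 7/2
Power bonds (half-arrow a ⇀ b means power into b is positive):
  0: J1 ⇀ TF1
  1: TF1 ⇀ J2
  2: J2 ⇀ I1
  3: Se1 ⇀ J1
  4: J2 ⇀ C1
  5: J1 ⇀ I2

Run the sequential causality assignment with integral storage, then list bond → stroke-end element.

bond 3 →J1  (Se1: effort source, stroke at far end)
bond 2 →I1  (I1 integral (f out))
bond 4 →J2  (C1: C, integral causality)
bond 1 →TF1  (0-jn J2 has e-setter on 4)
bond 0 →J1  (through TF1, causality passes straight; one stroke at TF1)
bond 5 →I2  (closing 1-jn rule on J1)

β0 →J1
β1 →TF1
β2 →I1
β3 →J1
β4 →J2
β5 →I2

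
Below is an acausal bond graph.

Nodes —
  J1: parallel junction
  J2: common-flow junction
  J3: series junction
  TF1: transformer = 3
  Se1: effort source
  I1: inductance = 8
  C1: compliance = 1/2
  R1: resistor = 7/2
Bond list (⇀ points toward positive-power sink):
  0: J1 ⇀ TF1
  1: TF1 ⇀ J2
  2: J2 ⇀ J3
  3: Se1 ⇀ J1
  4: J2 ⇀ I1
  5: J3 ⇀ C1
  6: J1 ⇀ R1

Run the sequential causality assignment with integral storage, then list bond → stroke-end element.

β0 |TF1
β1 |J2
β2 |J2
β3 |J1
β4 |I1
β5 |J3
β6 |R1

bond 3 |J1  (source Se1 imposes e)
bond 0 |TF1  (J1: bond 3 brought effort, rest push out)
bond 6 |R1  (J1 effort already set via bond 3)
bond 1 |J2  (through TF1, causality passes straight; one stroke at TF1)
bond 4 |I1  (prefer integral on I1)
bond 2 |J2  (J2: bond 4 brought flow, rest push out)
bond 5 |J3  (common-f at J3 fixed by 2)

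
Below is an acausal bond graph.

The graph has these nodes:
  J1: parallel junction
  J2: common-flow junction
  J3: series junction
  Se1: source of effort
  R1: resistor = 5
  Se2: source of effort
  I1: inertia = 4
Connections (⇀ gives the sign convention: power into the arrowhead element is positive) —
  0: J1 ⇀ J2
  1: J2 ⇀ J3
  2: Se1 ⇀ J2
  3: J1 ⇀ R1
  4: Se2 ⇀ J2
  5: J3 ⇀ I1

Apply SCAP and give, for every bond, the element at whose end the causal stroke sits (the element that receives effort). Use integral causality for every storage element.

b2 →J2  (Se1: effort source, stroke at far end)
b4 →J2  (source Se2 imposes e)
b5 →I1  (I1 integral (f out))
b1 →J3  (J3: bond 5 brought flow, rest push out)
b0 →J2  (J2: bond 1 brought flow, rest push out)
b3 →J1  (only one effort-in slot at J1)

β0 |J2
β1 |J3
β2 |J2
β3 |J1
β4 |J2
β5 |I1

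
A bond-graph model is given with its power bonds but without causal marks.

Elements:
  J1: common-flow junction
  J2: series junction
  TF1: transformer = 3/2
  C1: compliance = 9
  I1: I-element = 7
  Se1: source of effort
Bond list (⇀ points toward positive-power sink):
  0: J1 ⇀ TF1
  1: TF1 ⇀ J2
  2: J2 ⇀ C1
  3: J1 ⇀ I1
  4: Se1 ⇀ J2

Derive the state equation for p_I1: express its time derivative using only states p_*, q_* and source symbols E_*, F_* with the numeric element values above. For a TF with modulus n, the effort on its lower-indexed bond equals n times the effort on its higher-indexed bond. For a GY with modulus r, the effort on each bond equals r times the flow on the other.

dp_I1/dt = 3*E_Se1/2 - q_C1/6

#4 →J2  (source Se1 imposes e)
#2 →J2  (prefer integral on C1)
#1 →TF1  (only one flow-in slot at J2)
#0 →J1  (through TF1, causality passes straight; one stroke at TF1)
#3 →I1  (J1: last free bond brings flow in)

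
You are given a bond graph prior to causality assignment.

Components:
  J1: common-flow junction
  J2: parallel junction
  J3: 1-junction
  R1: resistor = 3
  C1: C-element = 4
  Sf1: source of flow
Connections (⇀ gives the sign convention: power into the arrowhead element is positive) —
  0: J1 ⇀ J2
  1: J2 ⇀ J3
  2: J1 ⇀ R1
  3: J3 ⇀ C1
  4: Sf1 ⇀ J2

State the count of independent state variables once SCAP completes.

b4 →Sf1  (Sf1 fixes flow; stroke at Sf1)
b3 →J3  (C1: C, integral causality)
b1 →J2  (only one flow-in slot at J3)
b0 →J1  (J2 effort already set via bond 1)
b2 →R1  (only one flow-in slot at J1)

1  (C1 all integral)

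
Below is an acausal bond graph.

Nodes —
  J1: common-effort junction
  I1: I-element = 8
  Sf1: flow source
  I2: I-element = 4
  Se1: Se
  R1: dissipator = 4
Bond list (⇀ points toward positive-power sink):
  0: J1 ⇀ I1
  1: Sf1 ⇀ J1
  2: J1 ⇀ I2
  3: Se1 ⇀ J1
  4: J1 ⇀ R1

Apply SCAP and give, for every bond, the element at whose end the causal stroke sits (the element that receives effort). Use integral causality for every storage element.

#0 →I1
#1 →Sf1
#2 →I2
#3 →J1
#4 →R1

b1 |Sf1  (Sf1 (Sf) sets flow on bond)
b3 |J1  (Se1 (Se) sets effort on bond)
b0 |I1  (J1 effort already set via bond 3)
b2 |I2  (J1 effort already set via bond 3)
b4 |R1  (J1 effort already set via bond 3)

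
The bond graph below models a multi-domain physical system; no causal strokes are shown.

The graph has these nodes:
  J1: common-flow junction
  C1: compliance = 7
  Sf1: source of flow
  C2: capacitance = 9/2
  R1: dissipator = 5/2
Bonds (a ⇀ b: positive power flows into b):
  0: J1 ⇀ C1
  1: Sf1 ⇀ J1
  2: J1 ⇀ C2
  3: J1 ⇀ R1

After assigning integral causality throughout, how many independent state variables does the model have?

2  (C1, C2 all integral)

bond 1 |Sf1  (source Sf1 imposes f)
bond 0 |J1  (common-f at J1 fixed by 1)
bond 2 |J1  (common-f at J1 fixed by 1)
bond 3 |J1  (J1: bond 1 brought flow, rest push out)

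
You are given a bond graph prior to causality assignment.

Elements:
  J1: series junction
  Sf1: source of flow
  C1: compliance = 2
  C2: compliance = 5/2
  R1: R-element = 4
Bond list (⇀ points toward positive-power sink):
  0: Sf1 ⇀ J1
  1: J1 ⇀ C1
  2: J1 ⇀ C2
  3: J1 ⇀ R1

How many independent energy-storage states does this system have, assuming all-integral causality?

2  (C1, C2 all integral)

bond 0 |Sf1  (source Sf1 imposes f)
bond 1 |J1  (J1: bond 0 brought flow, rest push out)
bond 2 |J1  (1-jn J1 has f-setter on 0)
bond 3 |J1  (J1 flow already set via bond 0)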